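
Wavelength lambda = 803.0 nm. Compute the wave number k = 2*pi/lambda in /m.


k = 2 * pi / lambda
= 6.2832 / (803.0e-9)
= 6.2832 / 8.0300e-07
= 7.8246e+06 /m

7.8246e+06


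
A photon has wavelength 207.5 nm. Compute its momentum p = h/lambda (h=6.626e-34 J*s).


p = h / lambda
= 6.626e-34 / (207.5e-9)
= 6.626e-34 / 2.0750e-07
= 3.1933e-27 kg*m/s

3.1933e-27


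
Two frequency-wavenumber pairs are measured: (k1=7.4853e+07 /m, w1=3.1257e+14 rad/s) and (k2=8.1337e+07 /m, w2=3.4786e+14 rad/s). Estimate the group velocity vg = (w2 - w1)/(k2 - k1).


vg = (w2 - w1) / (k2 - k1)
= (3.4786e+14 - 3.1257e+14) / (8.1337e+07 - 7.4853e+07)
= 3.5290e+13 / 6.4840e+06
= 5.4426e+06 m/s

5.4426e+06


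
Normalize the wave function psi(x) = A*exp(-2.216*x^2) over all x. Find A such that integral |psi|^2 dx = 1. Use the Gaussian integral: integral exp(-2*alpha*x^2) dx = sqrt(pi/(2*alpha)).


integral |psi|^2 dx = A^2 * sqrt(pi/(2*alpha)) = 1
A^2 = sqrt(2*alpha/pi)
= sqrt(2 * 2.216 / pi)
= 1.18775
A = sqrt(1.18775)
= 1.0898

1.0898


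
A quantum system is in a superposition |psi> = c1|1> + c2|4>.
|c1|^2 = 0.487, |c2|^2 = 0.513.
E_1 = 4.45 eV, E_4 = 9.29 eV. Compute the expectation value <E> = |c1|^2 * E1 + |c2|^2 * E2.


<E> = |c1|^2 * E1 + |c2|^2 * E2
= 0.487 * 4.45 + 0.513 * 9.29
= 2.1671 + 4.7658
= 6.9329 eV

6.9329


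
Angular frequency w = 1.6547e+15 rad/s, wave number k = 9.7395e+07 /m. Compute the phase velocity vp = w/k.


vp = w / k
= 1.6547e+15 / 9.7395e+07
= 1.6990e+07 m/s

1.6990e+07


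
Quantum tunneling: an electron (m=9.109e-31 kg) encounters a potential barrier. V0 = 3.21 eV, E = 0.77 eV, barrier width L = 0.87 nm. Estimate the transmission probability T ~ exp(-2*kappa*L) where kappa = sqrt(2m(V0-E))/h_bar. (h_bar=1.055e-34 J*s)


V0 - E = 2.44 eV = 3.9089e-19 J
kappa = sqrt(2 * m * (V0-E)) / h_bar
= sqrt(2 * 9.109e-31 * 3.9089e-19) / 1.055e-34
= 7.9988e+09 /m
2*kappa*L = 2 * 7.9988e+09 * 0.87e-9
= 13.9179
T = exp(-13.9179) = 9.026897e-07

9.026897e-07


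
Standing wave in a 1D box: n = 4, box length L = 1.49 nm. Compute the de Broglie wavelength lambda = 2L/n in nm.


lambda = 2L / n
= 2 * 1.49 / 4
= 2.98 / 4
= 0.745 nm

0.745


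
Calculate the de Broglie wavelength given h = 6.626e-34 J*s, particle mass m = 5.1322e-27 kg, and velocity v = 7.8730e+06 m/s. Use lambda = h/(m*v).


lambda = h / (m * v)
= 6.626e-34 / (5.1322e-27 * 7.8730e+06)
= 6.626e-34 / 4.0406e-20
= 1.6399e-14 m

1.6399e-14


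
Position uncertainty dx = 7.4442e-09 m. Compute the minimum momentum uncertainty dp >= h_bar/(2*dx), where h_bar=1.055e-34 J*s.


dp = h_bar / (2 * dx)
= 1.055e-34 / (2 * 7.4442e-09)
= 1.055e-34 / 1.4888e-08
= 7.0861e-27 kg*m/s

7.0861e-27


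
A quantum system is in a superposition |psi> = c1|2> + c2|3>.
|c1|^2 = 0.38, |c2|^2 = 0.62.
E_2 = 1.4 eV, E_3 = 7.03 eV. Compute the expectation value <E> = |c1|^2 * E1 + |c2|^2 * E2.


<E> = |c1|^2 * E1 + |c2|^2 * E2
= 0.38 * 1.4 + 0.62 * 7.03
= 0.532 + 4.3586
= 4.8906 eV

4.8906


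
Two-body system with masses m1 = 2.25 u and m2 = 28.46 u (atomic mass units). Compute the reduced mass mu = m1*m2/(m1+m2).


mu = m1 * m2 / (m1 + m2)
= 2.25 * 28.46 / (2.25 + 28.46)
= 64.035 / 30.71
= 2.0852 u

2.0852


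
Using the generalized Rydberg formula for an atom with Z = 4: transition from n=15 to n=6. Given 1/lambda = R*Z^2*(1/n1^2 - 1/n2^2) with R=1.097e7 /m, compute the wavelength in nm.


1/lambda = R * Z^2 * (1/n1^2 - 1/n2^2)
= 1.097e7 * 4^2 * (1/6^2 - 1/15^2)
= 1.097e7 * 16 * (0.027778 - 0.004444)
= 4.0955e+06 /m
lambda = 1 / 4.0955e+06
= 244.1724 nm

244.1724


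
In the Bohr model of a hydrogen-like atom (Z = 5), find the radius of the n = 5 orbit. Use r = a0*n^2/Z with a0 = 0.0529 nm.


r = a0 * n^2 / Z
= 0.0529 * 5^2 / 5
= 0.0529 * 25 / 5
= 0.2645 nm

0.2645


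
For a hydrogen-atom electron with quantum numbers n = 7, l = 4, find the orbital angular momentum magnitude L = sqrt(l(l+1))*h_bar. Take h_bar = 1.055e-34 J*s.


L = sqrt(l*(l+1)) * h_bar
= sqrt(4 * 5) * 1.055e-34
= sqrt(20) * 1.055e-34
= 4.4721 * 1.055e-34
= 4.7181e-34 J*s

4.7181e-34


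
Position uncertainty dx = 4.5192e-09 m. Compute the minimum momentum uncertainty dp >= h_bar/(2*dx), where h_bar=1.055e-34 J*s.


dp = h_bar / (2 * dx)
= 1.055e-34 / (2 * 4.5192e-09)
= 1.055e-34 / 9.0384e-09
= 1.1672e-26 kg*m/s

1.1672e-26


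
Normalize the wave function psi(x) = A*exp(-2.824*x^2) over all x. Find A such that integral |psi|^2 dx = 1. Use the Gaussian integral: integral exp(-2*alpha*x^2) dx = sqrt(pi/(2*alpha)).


integral |psi|^2 dx = A^2 * sqrt(pi/(2*alpha)) = 1
A^2 = sqrt(2*alpha/pi)
= sqrt(2 * 2.824 / pi)
= 1.340826
A = sqrt(1.340826)
= 1.1579

1.1579


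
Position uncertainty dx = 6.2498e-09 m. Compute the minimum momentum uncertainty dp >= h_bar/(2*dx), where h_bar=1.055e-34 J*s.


dp = h_bar / (2 * dx)
= 1.055e-34 / (2 * 6.2498e-09)
= 1.055e-34 / 1.2500e-08
= 8.4403e-27 kg*m/s

8.4403e-27


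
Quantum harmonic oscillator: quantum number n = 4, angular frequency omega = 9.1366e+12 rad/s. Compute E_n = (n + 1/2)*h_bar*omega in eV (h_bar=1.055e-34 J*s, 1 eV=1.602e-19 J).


E = (n + 1/2) * h_bar * omega
= (4 + 0.5) * 1.055e-34 * 9.1366e+12
= 4.5 * 9.6391e-22
= 4.3376e-21 J
= 0.0271 eV

0.0271


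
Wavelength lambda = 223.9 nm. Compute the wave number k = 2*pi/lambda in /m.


k = 2 * pi / lambda
= 6.2832 / (223.9e-9)
= 6.2832 / 2.2390e-07
= 2.8062e+07 /m

2.8062e+07


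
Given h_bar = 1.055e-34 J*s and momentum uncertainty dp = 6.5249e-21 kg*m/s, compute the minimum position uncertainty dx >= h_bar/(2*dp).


dx = h_bar / (2 * dp)
= 1.055e-34 / (2 * 6.5249e-21)
= 1.055e-34 / 1.3050e-20
= 8.0844e-15 m

8.0844e-15


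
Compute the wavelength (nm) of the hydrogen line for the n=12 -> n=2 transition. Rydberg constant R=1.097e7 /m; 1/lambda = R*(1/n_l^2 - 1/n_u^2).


1/lambda = R * (1/n_l^2 - 1/n_u^2)
= 1.097e7 * (1/2^2 - 1/12^2)
= 1.097e7 * (0.25 - 0.006944)
= 1.097e7 * 0.243056
= 2.6663e+06 /m
lambda = 1 / 2.6663e+06 = 375.0488 nm

375.0488


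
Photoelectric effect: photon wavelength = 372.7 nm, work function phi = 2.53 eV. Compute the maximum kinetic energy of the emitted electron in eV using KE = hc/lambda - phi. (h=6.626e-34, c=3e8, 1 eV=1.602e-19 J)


E_photon = hc / lambda
= (6.626e-34)(3e8) / (372.7e-9)
= 5.3335e-19 J
= 3.3293 eV
KE = E_photon - phi
= 3.3293 - 2.53
= 0.7993 eV

0.7993


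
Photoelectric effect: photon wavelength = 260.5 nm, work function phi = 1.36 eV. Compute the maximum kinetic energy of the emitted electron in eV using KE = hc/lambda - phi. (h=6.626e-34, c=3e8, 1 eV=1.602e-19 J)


E_photon = hc / lambda
= (6.626e-34)(3e8) / (260.5e-9)
= 7.6307e-19 J
= 4.7632 eV
KE = E_photon - phi
= 4.7632 - 1.36
= 3.4032 eV

3.4032


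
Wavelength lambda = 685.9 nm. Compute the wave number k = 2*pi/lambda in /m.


k = 2 * pi / lambda
= 6.2832 / (685.9e-9)
= 6.2832 / 6.8590e-07
= 9.1605e+06 /m

9.1605e+06


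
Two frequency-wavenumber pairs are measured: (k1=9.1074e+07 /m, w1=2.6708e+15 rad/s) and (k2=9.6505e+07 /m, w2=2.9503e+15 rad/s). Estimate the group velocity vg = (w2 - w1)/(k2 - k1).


vg = (w2 - w1) / (k2 - k1)
= (2.9503e+15 - 2.6708e+15) / (9.6505e+07 - 9.1074e+07)
= 2.7950e+14 / 5.4310e+06
= 5.1464e+07 m/s

5.1464e+07


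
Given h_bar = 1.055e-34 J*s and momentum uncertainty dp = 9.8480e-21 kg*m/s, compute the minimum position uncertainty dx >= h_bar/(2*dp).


dx = h_bar / (2 * dp)
= 1.055e-34 / (2 * 9.8480e-21)
= 1.055e-34 / 1.9696e-20
= 5.3564e-15 m

5.3564e-15


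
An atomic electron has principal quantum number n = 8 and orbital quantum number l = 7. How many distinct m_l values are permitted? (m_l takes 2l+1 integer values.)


m_l ranges from -l to +l in integer steps
So m_l goes from -7 to +7
Count = 2l + 1 = 2*7 + 1
= 15

15


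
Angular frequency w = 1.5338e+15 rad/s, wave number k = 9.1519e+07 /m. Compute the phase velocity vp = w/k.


vp = w / k
= 1.5338e+15 / 9.1519e+07
= 1.6759e+07 m/s

1.6759e+07


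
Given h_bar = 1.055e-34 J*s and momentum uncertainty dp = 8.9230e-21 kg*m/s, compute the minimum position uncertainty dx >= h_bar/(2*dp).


dx = h_bar / (2 * dp)
= 1.055e-34 / (2 * 8.9230e-21)
= 1.055e-34 / 1.7846e-20
= 5.9117e-15 m

5.9117e-15


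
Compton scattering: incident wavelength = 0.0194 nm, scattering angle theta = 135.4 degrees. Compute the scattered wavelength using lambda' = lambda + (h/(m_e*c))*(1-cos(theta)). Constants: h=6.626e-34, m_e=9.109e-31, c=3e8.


Compton wavelength: h/(m_e*c) = 2.4247e-12 m
d_lambda = 2.4247e-12 * (1 - cos(135.4 deg))
= 2.4247e-12 * 1.712026
= 4.1512e-12 m = 0.004151 nm
lambda' = 0.0194 + 0.004151
= 0.023551 nm

0.023551


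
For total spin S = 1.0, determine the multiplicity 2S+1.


Spin multiplicity = 2S + 1
= 2 * 1.0 + 1
= 2.0 + 1
= 3

3


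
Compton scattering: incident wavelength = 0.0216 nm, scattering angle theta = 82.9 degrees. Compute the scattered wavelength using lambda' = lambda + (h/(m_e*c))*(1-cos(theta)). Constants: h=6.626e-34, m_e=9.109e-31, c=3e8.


Compton wavelength: h/(m_e*c) = 2.4247e-12 m
d_lambda = 2.4247e-12 * (1 - cos(82.9 deg))
= 2.4247e-12 * 0.876399
= 2.1250e-12 m = 0.002125 nm
lambda' = 0.0216 + 0.002125
= 0.023725 nm

0.023725


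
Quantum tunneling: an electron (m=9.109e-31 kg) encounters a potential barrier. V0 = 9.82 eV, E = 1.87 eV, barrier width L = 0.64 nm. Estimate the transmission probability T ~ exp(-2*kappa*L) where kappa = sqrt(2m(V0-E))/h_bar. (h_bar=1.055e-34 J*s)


V0 - E = 7.95 eV = 1.2736e-18 J
kappa = sqrt(2 * m * (V0-E)) / h_bar
= sqrt(2 * 9.109e-31 * 1.2736e-18) / 1.055e-34
= 1.4438e+10 /m
2*kappa*L = 2 * 1.4438e+10 * 0.64e-9
= 18.4809
T = exp(-18.4809) = 9.415756e-09

9.415756e-09


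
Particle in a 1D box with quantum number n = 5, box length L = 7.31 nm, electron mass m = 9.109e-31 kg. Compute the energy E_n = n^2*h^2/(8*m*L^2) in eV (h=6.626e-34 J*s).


E = n^2 * h^2 / (8 * m * L^2)
= 5^2 * (6.626e-34)^2 / (8 * 9.109e-31 * (7.31e-9)^2)
= 25 * 4.3904e-67 / (8 * 9.109e-31 * 5.3436e-17)
= 2.8187e-20 J
= 0.1759 eV

0.1759


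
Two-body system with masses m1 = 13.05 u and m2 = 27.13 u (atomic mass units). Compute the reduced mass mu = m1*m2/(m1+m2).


mu = m1 * m2 / (m1 + m2)
= 13.05 * 27.13 / (13.05 + 27.13)
= 354.0465 / 40.18
= 8.8115 u

8.8115


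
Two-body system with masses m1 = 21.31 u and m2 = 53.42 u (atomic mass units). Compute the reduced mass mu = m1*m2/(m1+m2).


mu = m1 * m2 / (m1 + m2)
= 21.31 * 53.42 / (21.31 + 53.42)
= 1138.3802 / 74.73
= 15.2332 u

15.2332


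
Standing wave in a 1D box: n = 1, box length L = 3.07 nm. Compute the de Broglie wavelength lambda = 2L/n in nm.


lambda = 2L / n
= 2 * 3.07 / 1
= 6.14 / 1
= 6.14 nm

6.14


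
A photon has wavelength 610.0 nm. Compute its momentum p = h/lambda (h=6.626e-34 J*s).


p = h / lambda
= 6.626e-34 / (610.0e-9)
= 6.626e-34 / 6.1000e-07
= 1.0862e-27 kg*m/s

1.0862e-27


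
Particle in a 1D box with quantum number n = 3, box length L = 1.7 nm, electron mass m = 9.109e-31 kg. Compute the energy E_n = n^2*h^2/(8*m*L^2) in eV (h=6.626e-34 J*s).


E = n^2 * h^2 / (8 * m * L^2)
= 3^2 * (6.626e-34)^2 / (8 * 9.109e-31 * (1.7e-9)^2)
= 9 * 4.3904e-67 / (8 * 9.109e-31 * 2.8900e-18)
= 1.8762e-19 J
= 1.1712 eV

1.1712


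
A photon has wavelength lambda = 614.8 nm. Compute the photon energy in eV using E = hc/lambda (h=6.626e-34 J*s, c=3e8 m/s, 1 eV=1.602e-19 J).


E = hc / lambda
= (6.626e-34)(3e8) / (614.8e-9)
= 1.9878e-25 / 6.1480e-07
= 3.2332e-19 J
Converting to eV: 3.2332e-19 / 1.602e-19
= 2.0183 eV

2.0183


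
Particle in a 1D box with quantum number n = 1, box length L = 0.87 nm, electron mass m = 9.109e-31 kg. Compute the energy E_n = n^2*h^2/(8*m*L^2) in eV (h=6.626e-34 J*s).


E = n^2 * h^2 / (8 * m * L^2)
= 1^2 * (6.626e-34)^2 / (8 * 9.109e-31 * (0.87e-9)^2)
= 1 * 4.3904e-67 / (8 * 9.109e-31 * 7.5690e-19)
= 7.9598e-20 J
= 0.4969 eV

0.4969


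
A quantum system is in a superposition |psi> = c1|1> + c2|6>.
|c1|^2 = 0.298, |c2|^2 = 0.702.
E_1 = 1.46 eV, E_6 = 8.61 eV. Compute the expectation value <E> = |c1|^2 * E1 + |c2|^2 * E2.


<E> = |c1|^2 * E1 + |c2|^2 * E2
= 0.298 * 1.46 + 0.702 * 8.61
= 0.4351 + 6.0442
= 6.4793 eV

6.4793


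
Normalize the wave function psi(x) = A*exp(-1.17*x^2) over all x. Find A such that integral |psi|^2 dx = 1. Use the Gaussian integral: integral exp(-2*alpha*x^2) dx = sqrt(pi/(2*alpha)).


integral |psi|^2 dx = A^2 * sqrt(pi/(2*alpha)) = 1
A^2 = sqrt(2*alpha/pi)
= sqrt(2 * 1.17 / pi)
= 0.863044
A = sqrt(0.863044)
= 0.929

0.929


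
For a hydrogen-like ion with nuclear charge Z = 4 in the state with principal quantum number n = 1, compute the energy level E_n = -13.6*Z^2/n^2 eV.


E_n = -13.6 * Z^2 / n^2
= -13.6 * 4^2 / 1^2
= -13.6 * 16 / 1
= -217.6 eV

-217.6


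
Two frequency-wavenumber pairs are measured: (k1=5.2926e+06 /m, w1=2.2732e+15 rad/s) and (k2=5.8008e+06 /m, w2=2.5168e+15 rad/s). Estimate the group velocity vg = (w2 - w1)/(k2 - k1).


vg = (w2 - w1) / (k2 - k1)
= (2.5168e+15 - 2.2732e+15) / (5.8008e+06 - 5.2926e+06)
= 2.4360e+14 / 5.0820e+05
= 4.7934e+08 m/s

4.7934e+08


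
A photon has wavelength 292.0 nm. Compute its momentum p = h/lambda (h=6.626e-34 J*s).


p = h / lambda
= 6.626e-34 / (292.0e-9)
= 6.626e-34 / 2.9200e-07
= 2.2692e-27 kg*m/s

2.2692e-27


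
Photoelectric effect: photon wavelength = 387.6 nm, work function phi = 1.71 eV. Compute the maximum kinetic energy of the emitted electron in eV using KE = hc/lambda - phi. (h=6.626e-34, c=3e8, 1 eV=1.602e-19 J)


E_photon = hc / lambda
= (6.626e-34)(3e8) / (387.6e-9)
= 5.1285e-19 J
= 3.2013 eV
KE = E_photon - phi
= 3.2013 - 1.71
= 1.4913 eV

1.4913


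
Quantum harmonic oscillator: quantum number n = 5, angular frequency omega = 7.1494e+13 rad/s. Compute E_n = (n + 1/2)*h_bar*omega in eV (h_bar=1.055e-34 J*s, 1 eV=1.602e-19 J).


E = (n + 1/2) * h_bar * omega
= (5 + 0.5) * 1.055e-34 * 7.1494e+13
= 5.5 * 7.5426e-21
= 4.1484e-20 J
= 0.259 eV

0.259


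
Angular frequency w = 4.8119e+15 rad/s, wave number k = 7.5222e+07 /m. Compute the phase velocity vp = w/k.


vp = w / k
= 4.8119e+15 / 7.5222e+07
= 6.3969e+07 m/s

6.3969e+07


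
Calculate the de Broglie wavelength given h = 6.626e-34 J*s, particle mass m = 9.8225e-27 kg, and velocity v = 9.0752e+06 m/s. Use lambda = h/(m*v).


lambda = h / (m * v)
= 6.626e-34 / (9.8225e-27 * 9.0752e+06)
= 6.626e-34 / 8.9141e-20
= 7.4332e-15 m

7.4332e-15


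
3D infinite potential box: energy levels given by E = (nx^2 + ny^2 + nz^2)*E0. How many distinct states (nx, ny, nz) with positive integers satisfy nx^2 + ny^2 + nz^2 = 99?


Enumerate all (nx, ny, nz) with nx^2 + ny^2 + nz^2 = 99:
(1,7,7)
(3,3,9)
(3,9,3)
(5,5,7)
(5,7,5)
(7,1,7)
(7,5,5)
(7,7,1)
(9,3,3)
Total degeneracy = 9

9


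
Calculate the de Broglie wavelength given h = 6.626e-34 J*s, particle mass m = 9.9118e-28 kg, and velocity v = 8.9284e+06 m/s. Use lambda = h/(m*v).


lambda = h / (m * v)
= 6.626e-34 / (9.9118e-28 * 8.9284e+06)
= 6.626e-34 / 8.8497e-21
= 7.4873e-14 m

7.4873e-14


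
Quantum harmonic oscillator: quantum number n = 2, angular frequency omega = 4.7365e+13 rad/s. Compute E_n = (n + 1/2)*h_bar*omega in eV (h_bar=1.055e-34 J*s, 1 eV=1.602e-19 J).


E = (n + 1/2) * h_bar * omega
= (2 + 0.5) * 1.055e-34 * 4.7365e+13
= 2.5 * 4.9970e-21
= 1.2493e-20 J
= 0.078 eV

0.078


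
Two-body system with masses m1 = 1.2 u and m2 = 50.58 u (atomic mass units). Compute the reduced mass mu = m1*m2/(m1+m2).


mu = m1 * m2 / (m1 + m2)
= 1.2 * 50.58 / (1.2 + 50.58)
= 60.696 / 51.78
= 1.1722 u

1.1722


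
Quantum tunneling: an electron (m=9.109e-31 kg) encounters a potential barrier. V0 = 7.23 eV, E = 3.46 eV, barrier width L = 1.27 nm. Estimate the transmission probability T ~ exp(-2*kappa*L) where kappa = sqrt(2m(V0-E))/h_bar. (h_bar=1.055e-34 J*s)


V0 - E = 3.77 eV = 6.0395e-19 J
kappa = sqrt(2 * m * (V0-E)) / h_bar
= sqrt(2 * 9.109e-31 * 6.0395e-19) / 1.055e-34
= 9.9426e+09 /m
2*kappa*L = 2 * 9.9426e+09 * 1.27e-9
= 25.2542
T = exp(-25.2542) = 1.077066e-11

1.077066e-11


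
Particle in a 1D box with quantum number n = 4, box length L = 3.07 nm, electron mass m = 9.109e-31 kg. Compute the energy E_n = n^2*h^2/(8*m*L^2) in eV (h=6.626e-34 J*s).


E = n^2 * h^2 / (8 * m * L^2)
= 4^2 * (6.626e-34)^2 / (8 * 9.109e-31 * (3.07e-9)^2)
= 16 * 4.3904e-67 / (8 * 9.109e-31 * 9.4249e-18)
= 1.0228e-19 J
= 0.6384 eV

0.6384


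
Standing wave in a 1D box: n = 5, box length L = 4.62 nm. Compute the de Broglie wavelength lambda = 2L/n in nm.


lambda = 2L / n
= 2 * 4.62 / 5
= 9.24 / 5
= 1.848 nm

1.848


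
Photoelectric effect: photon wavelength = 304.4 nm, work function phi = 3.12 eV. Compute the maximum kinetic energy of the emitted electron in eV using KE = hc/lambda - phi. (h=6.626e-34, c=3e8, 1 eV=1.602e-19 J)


E_photon = hc / lambda
= (6.626e-34)(3e8) / (304.4e-9)
= 6.5302e-19 J
= 4.0763 eV
KE = E_photon - phi
= 4.0763 - 3.12
= 0.9563 eV

0.9563


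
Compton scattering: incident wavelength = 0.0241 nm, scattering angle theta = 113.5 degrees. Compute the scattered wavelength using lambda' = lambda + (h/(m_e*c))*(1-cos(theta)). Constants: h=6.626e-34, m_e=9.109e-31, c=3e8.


Compton wavelength: h/(m_e*c) = 2.4247e-12 m
d_lambda = 2.4247e-12 * (1 - cos(113.5 deg))
= 2.4247e-12 * 1.398749
= 3.3916e-12 m = 0.003392 nm
lambda' = 0.0241 + 0.003392
= 0.027492 nm

0.027492


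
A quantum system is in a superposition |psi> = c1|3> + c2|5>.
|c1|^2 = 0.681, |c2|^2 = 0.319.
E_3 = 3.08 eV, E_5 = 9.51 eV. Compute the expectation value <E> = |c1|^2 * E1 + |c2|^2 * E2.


<E> = |c1|^2 * E1 + |c2|^2 * E2
= 0.681 * 3.08 + 0.319 * 9.51
= 2.0975 + 3.0337
= 5.1312 eV

5.1312


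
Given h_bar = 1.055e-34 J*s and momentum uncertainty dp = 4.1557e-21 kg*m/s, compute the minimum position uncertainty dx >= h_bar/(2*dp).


dx = h_bar / (2 * dp)
= 1.055e-34 / (2 * 4.1557e-21)
= 1.055e-34 / 8.3114e-21
= 1.2693e-14 m

1.2693e-14


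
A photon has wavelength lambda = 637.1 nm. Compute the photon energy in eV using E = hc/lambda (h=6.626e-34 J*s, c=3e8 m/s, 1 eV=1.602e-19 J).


E = hc / lambda
= (6.626e-34)(3e8) / (637.1e-9)
= 1.9878e-25 / 6.3710e-07
= 3.1201e-19 J
Converting to eV: 3.1201e-19 / 1.602e-19
= 1.9476 eV

1.9476


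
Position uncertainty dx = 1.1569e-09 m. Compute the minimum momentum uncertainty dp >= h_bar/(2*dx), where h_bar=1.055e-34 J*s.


dp = h_bar / (2 * dx)
= 1.055e-34 / (2 * 1.1569e-09)
= 1.055e-34 / 2.3138e-09
= 4.5596e-26 kg*m/s

4.5596e-26


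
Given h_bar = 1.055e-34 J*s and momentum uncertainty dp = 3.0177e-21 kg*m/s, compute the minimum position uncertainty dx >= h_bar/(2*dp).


dx = h_bar / (2 * dp)
= 1.055e-34 / (2 * 3.0177e-21)
= 1.055e-34 / 6.0354e-21
= 1.7480e-14 m

1.7480e-14


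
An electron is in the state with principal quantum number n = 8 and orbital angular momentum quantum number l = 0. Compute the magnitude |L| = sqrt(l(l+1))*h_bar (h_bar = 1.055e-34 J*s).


L = sqrt(l*(l+1)) * h_bar
= sqrt(0 * 1) * 1.055e-34
= sqrt(0) * 1.055e-34
= 0.0 * 1.055e-34
= 0.0000e+00 J*s

0.0000e+00


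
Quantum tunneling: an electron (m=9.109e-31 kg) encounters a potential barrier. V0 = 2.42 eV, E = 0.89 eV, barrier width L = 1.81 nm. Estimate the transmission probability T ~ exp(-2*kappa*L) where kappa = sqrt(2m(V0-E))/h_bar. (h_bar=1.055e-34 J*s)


V0 - E = 1.53 eV = 2.4511e-19 J
kappa = sqrt(2 * m * (V0-E)) / h_bar
= sqrt(2 * 9.109e-31 * 2.4511e-19) / 1.055e-34
= 6.3340e+09 /m
2*kappa*L = 2 * 6.3340e+09 * 1.81e-9
= 22.9289
T = exp(-22.9289) = 1.101794e-10

1.101794e-10


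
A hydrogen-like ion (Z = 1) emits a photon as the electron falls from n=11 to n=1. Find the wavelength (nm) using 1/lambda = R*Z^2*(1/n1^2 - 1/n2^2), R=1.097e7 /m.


1/lambda = R * Z^2 * (1/n1^2 - 1/n2^2)
= 1.097e7 * 1^2 * (1/1^2 - 1/11^2)
= 1.097e7 * 1 * (1.0 - 0.008264)
= 1.0879e+07 /m
lambda = 1 / 1.0879e+07
= 91.9174 nm

91.9174


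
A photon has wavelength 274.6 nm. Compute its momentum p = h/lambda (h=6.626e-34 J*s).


p = h / lambda
= 6.626e-34 / (274.6e-9)
= 6.626e-34 / 2.7460e-07
= 2.4130e-27 kg*m/s

2.4130e-27


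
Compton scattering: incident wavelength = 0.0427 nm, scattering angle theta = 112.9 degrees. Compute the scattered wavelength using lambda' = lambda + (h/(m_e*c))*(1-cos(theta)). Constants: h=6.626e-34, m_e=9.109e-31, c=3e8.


Compton wavelength: h/(m_e*c) = 2.4247e-12 m
d_lambda = 2.4247e-12 * (1 - cos(112.9 deg))
= 2.4247e-12 * 1.389124
= 3.3682e-12 m = 0.003368 nm
lambda' = 0.0427 + 0.003368
= 0.046068 nm

0.046068


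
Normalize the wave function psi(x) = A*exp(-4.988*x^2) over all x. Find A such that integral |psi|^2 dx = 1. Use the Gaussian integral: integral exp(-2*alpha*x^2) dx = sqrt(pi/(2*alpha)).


integral |psi|^2 dx = A^2 * sqrt(pi/(2*alpha)) = 1
A^2 = sqrt(2*alpha/pi)
= sqrt(2 * 4.988 / pi)
= 1.781982
A = sqrt(1.781982)
= 1.3349

1.3349


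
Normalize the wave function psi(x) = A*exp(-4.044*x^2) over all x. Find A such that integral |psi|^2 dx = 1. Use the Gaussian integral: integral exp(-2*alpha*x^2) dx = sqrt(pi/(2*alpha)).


integral |psi|^2 dx = A^2 * sqrt(pi/(2*alpha)) = 1
A^2 = sqrt(2*alpha/pi)
= sqrt(2 * 4.044 / pi)
= 1.604522
A = sqrt(1.604522)
= 1.2667

1.2667


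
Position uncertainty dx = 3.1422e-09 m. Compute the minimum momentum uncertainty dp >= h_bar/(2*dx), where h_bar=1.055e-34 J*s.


dp = h_bar / (2 * dx)
= 1.055e-34 / (2 * 3.1422e-09)
= 1.055e-34 / 6.2844e-09
= 1.6788e-26 kg*m/s

1.6788e-26


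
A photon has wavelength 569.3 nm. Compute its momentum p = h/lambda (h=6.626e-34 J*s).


p = h / lambda
= 6.626e-34 / (569.3e-9)
= 6.626e-34 / 5.6930e-07
= 1.1639e-27 kg*m/s

1.1639e-27


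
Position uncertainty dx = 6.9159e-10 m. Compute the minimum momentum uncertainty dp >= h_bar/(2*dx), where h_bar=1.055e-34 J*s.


dp = h_bar / (2 * dx)
= 1.055e-34 / (2 * 6.9159e-10)
= 1.055e-34 / 1.3832e-09
= 7.6274e-26 kg*m/s

7.6274e-26


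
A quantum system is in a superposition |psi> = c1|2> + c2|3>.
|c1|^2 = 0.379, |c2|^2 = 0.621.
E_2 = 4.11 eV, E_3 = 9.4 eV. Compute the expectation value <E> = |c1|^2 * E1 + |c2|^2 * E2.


<E> = |c1|^2 * E1 + |c2|^2 * E2
= 0.379 * 4.11 + 0.621 * 9.4
= 1.5577 + 5.8374
= 7.3951 eV

7.3951


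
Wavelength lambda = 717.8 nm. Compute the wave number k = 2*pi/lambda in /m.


k = 2 * pi / lambda
= 6.2832 / (717.8e-9)
= 6.2832 / 7.1780e-07
= 8.7534e+06 /m

8.7534e+06


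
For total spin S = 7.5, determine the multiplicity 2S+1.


Spin multiplicity = 2S + 1
= 2 * 7.5 + 1
= 15.0 + 1
= 16

16


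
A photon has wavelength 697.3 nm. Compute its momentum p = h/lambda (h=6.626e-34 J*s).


p = h / lambda
= 6.626e-34 / (697.3e-9)
= 6.626e-34 / 6.9730e-07
= 9.5024e-28 kg*m/s

9.5024e-28


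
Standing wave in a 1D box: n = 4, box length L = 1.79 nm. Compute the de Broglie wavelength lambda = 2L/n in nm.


lambda = 2L / n
= 2 * 1.79 / 4
= 3.58 / 4
= 0.895 nm

0.895


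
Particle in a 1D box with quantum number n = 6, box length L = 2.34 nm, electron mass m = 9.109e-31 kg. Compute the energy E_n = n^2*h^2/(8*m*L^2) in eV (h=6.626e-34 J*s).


E = n^2 * h^2 / (8 * m * L^2)
= 6^2 * (6.626e-34)^2 / (8 * 9.109e-31 * (2.34e-9)^2)
= 36 * 4.3904e-67 / (8 * 9.109e-31 * 5.4756e-18)
= 3.9611e-19 J
= 2.4726 eV

2.4726


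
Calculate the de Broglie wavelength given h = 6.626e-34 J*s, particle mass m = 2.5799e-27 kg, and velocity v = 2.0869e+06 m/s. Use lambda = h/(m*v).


lambda = h / (m * v)
= 6.626e-34 / (2.5799e-27 * 2.0869e+06)
= 6.626e-34 / 5.3840e-21
= 1.2307e-13 m

1.2307e-13


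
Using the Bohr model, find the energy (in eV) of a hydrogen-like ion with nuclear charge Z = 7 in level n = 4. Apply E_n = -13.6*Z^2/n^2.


E_n = -13.6 * Z^2 / n^2
= -13.6 * 7^2 / 4^2
= -13.6 * 49 / 16
= -41.65 eV

-41.65


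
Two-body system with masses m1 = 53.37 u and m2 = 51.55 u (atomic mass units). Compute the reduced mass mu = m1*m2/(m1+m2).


mu = m1 * m2 / (m1 + m2)
= 53.37 * 51.55 / (53.37 + 51.55)
= 2751.2235 / 104.92
= 26.2221 u

26.2221


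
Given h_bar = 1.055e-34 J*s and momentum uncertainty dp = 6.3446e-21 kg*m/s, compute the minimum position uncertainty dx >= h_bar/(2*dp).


dx = h_bar / (2 * dp)
= 1.055e-34 / (2 * 6.3446e-21)
= 1.055e-34 / 1.2689e-20
= 8.3142e-15 m

8.3142e-15


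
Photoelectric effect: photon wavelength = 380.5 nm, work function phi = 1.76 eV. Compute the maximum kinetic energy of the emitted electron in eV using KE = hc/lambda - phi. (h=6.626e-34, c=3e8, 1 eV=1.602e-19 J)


E_photon = hc / lambda
= (6.626e-34)(3e8) / (380.5e-9)
= 5.2242e-19 J
= 3.261 eV
KE = E_photon - phi
= 3.261 - 1.76
= 1.501 eV

1.501


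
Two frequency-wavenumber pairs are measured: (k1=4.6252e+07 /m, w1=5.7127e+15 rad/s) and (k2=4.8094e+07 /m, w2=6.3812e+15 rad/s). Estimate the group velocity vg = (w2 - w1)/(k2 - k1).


vg = (w2 - w1) / (k2 - k1)
= (6.3812e+15 - 5.7127e+15) / (4.8094e+07 - 4.6252e+07)
= 6.6850e+14 / 1.8420e+06
= 3.6292e+08 m/s

3.6292e+08


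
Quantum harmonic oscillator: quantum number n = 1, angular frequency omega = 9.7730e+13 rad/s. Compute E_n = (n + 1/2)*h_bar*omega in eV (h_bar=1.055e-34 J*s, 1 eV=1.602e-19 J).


E = (n + 1/2) * h_bar * omega
= (1 + 0.5) * 1.055e-34 * 9.7730e+13
= 1.5 * 1.0311e-20
= 1.5466e-20 J
= 0.0965 eV

0.0965


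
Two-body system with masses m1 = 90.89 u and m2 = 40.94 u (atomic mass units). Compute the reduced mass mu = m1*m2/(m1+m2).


mu = m1 * m2 / (m1 + m2)
= 90.89 * 40.94 / (90.89 + 40.94)
= 3721.0366 / 131.83
= 28.226 u

28.226


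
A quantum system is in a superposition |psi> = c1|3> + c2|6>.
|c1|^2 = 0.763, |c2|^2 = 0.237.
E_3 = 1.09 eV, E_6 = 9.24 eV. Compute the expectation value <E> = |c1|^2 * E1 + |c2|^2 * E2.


<E> = |c1|^2 * E1 + |c2|^2 * E2
= 0.763 * 1.09 + 0.237 * 9.24
= 0.8317 + 2.1899
= 3.0215 eV

3.0215


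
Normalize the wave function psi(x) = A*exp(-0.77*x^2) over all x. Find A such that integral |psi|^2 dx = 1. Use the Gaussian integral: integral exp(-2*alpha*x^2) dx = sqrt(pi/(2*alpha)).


integral |psi|^2 dx = A^2 * sqrt(pi/(2*alpha)) = 1
A^2 = sqrt(2*alpha/pi)
= sqrt(2 * 0.77 / pi)
= 0.700141
A = sqrt(0.700141)
= 0.8367

0.8367


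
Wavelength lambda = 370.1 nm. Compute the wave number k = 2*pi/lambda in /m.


k = 2 * pi / lambda
= 6.2832 / (370.1e-9)
= 6.2832 / 3.7010e-07
= 1.6977e+07 /m

1.6977e+07


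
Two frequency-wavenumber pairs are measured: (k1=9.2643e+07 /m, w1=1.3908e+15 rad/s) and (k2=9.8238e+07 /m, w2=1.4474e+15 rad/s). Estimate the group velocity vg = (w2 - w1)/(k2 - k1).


vg = (w2 - w1) / (k2 - k1)
= (1.4474e+15 - 1.3908e+15) / (9.8238e+07 - 9.2643e+07)
= 5.6600e+13 / 5.5950e+06
= 1.0116e+07 m/s

1.0116e+07


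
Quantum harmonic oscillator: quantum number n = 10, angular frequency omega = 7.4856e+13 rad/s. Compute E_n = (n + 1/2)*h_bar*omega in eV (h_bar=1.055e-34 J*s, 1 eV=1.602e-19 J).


E = (n + 1/2) * h_bar * omega
= (10 + 0.5) * 1.055e-34 * 7.4856e+13
= 10.5 * 7.8973e-21
= 8.2922e-20 J
= 0.5176 eV

0.5176


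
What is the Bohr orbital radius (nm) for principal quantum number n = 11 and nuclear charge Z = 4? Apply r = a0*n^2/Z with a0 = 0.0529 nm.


r = a0 * n^2 / Z
= 0.0529 * 11^2 / 4
= 0.0529 * 121 / 4
= 1.6002 nm

1.6002


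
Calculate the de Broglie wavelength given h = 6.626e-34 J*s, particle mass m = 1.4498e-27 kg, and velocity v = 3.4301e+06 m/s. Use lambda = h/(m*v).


lambda = h / (m * v)
= 6.626e-34 / (1.4498e-27 * 3.4301e+06)
= 6.626e-34 / 4.9730e-21
= 1.3324e-13 m

1.3324e-13


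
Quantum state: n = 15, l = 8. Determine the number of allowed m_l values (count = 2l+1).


m_l ranges from -l to +l in integer steps
So m_l goes from -8 to +8
Count = 2l + 1 = 2*8 + 1
= 17

17


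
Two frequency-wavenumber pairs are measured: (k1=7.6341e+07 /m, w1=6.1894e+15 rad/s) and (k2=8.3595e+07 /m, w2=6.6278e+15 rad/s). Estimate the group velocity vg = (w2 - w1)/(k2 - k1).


vg = (w2 - w1) / (k2 - k1)
= (6.6278e+15 - 6.1894e+15) / (8.3595e+07 - 7.6341e+07)
= 4.3840e+14 / 7.2540e+06
= 6.0436e+07 m/s

6.0436e+07


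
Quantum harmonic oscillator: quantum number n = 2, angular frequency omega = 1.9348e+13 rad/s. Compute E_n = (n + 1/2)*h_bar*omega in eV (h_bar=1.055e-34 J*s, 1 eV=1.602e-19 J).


E = (n + 1/2) * h_bar * omega
= (2 + 0.5) * 1.055e-34 * 1.9348e+13
= 2.5 * 2.0412e-21
= 5.1030e-21 J
= 0.0319 eV

0.0319


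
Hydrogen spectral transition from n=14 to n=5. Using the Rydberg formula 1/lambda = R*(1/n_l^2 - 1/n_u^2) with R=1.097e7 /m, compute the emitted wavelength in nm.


1/lambda = R * (1/n_l^2 - 1/n_u^2)
= 1.097e7 * (1/5^2 - 1/14^2)
= 1.097e7 * (0.04 - 0.005102)
= 1.097e7 * 0.034898
= 3.8283e+05 /m
lambda = 1 / 3.8283e+05 = 2612.1213 nm

2612.1213


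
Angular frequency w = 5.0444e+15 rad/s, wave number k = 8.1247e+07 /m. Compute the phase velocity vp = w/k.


vp = w / k
= 5.0444e+15 / 8.1247e+07
= 6.2087e+07 m/s

6.2087e+07


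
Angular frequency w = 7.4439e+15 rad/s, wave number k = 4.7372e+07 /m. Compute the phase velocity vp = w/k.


vp = w / k
= 7.4439e+15 / 4.7372e+07
= 1.5714e+08 m/s

1.5714e+08


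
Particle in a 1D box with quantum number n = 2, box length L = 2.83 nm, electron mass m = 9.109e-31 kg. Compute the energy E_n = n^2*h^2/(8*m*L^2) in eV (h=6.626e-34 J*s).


E = n^2 * h^2 / (8 * m * L^2)
= 2^2 * (6.626e-34)^2 / (8 * 9.109e-31 * (2.83e-9)^2)
= 4 * 4.3904e-67 / (8 * 9.109e-31 * 8.0089e-18)
= 3.0090e-20 J
= 0.1878 eV

0.1878


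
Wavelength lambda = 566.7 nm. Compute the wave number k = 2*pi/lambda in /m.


k = 2 * pi / lambda
= 6.2832 / (566.7e-9)
= 6.2832 / 5.6670e-07
= 1.1087e+07 /m

1.1087e+07


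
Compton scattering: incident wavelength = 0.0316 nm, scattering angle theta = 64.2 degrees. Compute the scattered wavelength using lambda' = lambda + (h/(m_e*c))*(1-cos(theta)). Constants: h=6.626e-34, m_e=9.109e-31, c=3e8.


Compton wavelength: h/(m_e*c) = 2.4247e-12 m
d_lambda = 2.4247e-12 * (1 - cos(64.2 deg))
= 2.4247e-12 * 0.564769
= 1.3694e-12 m = 0.001369 nm
lambda' = 0.0316 + 0.001369
= 0.032969 nm

0.032969


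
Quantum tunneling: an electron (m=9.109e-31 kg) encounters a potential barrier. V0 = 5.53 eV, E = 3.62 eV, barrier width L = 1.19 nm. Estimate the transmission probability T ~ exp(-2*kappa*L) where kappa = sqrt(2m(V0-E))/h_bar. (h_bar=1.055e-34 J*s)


V0 - E = 1.91 eV = 3.0598e-19 J
kappa = sqrt(2 * m * (V0-E)) / h_bar
= sqrt(2 * 9.109e-31 * 3.0598e-19) / 1.055e-34
= 7.0769e+09 /m
2*kappa*L = 2 * 7.0769e+09 * 1.19e-9
= 16.8431
T = exp(-16.8431) = 4.843082e-08

4.843082e-08


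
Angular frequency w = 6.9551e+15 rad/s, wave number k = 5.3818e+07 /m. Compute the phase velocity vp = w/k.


vp = w / k
= 6.9551e+15 / 5.3818e+07
= 1.2923e+08 m/s

1.2923e+08


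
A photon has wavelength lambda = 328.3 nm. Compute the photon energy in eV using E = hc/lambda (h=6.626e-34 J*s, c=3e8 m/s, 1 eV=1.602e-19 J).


E = hc / lambda
= (6.626e-34)(3e8) / (328.3e-9)
= 1.9878e-25 / 3.2830e-07
= 6.0548e-19 J
Converting to eV: 6.0548e-19 / 1.602e-19
= 3.7795 eV

3.7795


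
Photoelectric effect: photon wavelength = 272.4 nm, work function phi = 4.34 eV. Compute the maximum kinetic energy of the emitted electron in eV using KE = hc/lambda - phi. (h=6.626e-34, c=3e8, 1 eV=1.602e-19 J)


E_photon = hc / lambda
= (6.626e-34)(3e8) / (272.4e-9)
= 7.2974e-19 J
= 4.5552 eV
KE = E_photon - phi
= 4.5552 - 4.34
= 0.2152 eV

0.2152


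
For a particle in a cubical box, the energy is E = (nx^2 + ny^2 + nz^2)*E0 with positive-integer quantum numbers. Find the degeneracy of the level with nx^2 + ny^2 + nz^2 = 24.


Enumerate all (nx, ny, nz) with nx^2 + ny^2 + nz^2 = 24:
(2,2,4)
(2,4,2)
(4,2,2)
Total degeneracy = 3

3


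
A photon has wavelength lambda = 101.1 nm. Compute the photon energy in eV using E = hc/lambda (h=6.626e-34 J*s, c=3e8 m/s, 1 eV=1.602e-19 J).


E = hc / lambda
= (6.626e-34)(3e8) / (101.1e-9)
= 1.9878e-25 / 1.0110e-07
= 1.9662e-18 J
Converting to eV: 1.9662e-18 / 1.602e-19
= 12.2732 eV

12.2732


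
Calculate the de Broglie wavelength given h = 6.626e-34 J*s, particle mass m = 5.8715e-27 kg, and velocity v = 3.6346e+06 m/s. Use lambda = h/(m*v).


lambda = h / (m * v)
= 6.626e-34 / (5.8715e-27 * 3.6346e+06)
= 6.626e-34 / 2.1341e-20
= 3.1049e-14 m

3.1049e-14


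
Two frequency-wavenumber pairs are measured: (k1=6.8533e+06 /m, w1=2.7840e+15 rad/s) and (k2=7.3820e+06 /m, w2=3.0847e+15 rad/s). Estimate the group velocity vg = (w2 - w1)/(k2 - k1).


vg = (w2 - w1) / (k2 - k1)
= (3.0847e+15 - 2.7840e+15) / (7.3820e+06 - 6.8533e+06)
= 3.0070e+14 / 5.2870e+05
= 5.6875e+08 m/s

5.6875e+08


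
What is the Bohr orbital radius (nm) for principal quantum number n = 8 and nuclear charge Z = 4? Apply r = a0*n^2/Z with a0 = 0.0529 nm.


r = a0 * n^2 / Z
= 0.0529 * 8^2 / 4
= 0.0529 * 64 / 4
= 0.8464 nm

0.8464


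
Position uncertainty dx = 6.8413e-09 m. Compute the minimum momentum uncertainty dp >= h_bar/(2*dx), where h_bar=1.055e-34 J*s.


dp = h_bar / (2 * dx)
= 1.055e-34 / (2 * 6.8413e-09)
= 1.055e-34 / 1.3683e-08
= 7.7105e-27 kg*m/s

7.7105e-27


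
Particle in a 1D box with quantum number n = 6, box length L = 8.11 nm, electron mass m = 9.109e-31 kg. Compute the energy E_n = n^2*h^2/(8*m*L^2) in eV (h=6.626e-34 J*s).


E = n^2 * h^2 / (8 * m * L^2)
= 6^2 * (6.626e-34)^2 / (8 * 9.109e-31 * (8.11e-9)^2)
= 36 * 4.3904e-67 / (8 * 9.109e-31 * 6.5772e-17)
= 3.2976e-20 J
= 0.2058 eV

0.2058


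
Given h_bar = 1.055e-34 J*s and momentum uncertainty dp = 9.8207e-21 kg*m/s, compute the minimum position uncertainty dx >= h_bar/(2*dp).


dx = h_bar / (2 * dp)
= 1.055e-34 / (2 * 9.8207e-21)
= 1.055e-34 / 1.9641e-20
= 5.3713e-15 m

5.3713e-15


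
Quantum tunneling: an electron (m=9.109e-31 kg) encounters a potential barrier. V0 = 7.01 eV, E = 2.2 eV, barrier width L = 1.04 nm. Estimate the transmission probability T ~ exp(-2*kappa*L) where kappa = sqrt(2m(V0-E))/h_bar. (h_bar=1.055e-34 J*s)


V0 - E = 4.81 eV = 7.7056e-19 J
kappa = sqrt(2 * m * (V0-E)) / h_bar
= sqrt(2 * 9.109e-31 * 7.7056e-19) / 1.055e-34
= 1.1231e+10 /m
2*kappa*L = 2 * 1.1231e+10 * 1.04e-9
= 23.3596
T = exp(-23.3596) = 7.162483e-11

7.162483e-11


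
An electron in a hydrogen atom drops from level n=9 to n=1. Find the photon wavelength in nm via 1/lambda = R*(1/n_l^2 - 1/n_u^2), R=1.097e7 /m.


1/lambda = R * (1/n_l^2 - 1/n_u^2)
= 1.097e7 * (1/1^2 - 1/9^2)
= 1.097e7 * (1.0 - 0.012346)
= 1.097e7 * 0.987654
= 1.0835e+07 /m
lambda = 1 / 1.0835e+07 = 92.2972 nm

92.2972


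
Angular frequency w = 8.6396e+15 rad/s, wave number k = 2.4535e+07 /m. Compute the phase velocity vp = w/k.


vp = w / k
= 8.6396e+15 / 2.4535e+07
= 3.5213e+08 m/s

3.5213e+08


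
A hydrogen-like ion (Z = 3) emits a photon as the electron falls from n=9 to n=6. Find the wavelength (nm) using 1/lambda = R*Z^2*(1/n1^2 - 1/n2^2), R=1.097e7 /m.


1/lambda = R * Z^2 * (1/n1^2 - 1/n2^2)
= 1.097e7 * 3^2 * (1/6^2 - 1/9^2)
= 1.097e7 * 9 * (0.027778 - 0.012346)
= 1.5236e+06 /m
lambda = 1 / 1.5236e+06
= 656.3355 nm

656.3355


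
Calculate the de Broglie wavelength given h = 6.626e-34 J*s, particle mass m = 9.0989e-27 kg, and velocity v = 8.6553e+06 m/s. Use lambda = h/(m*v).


lambda = h / (m * v)
= 6.626e-34 / (9.0989e-27 * 8.6553e+06)
= 6.626e-34 / 7.8754e-20
= 8.4136e-15 m

8.4136e-15


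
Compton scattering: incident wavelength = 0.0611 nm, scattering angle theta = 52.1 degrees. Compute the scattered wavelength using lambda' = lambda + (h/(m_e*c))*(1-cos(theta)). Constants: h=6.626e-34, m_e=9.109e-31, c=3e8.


Compton wavelength: h/(m_e*c) = 2.4247e-12 m
d_lambda = 2.4247e-12 * (1 - cos(52.1 deg))
= 2.4247e-12 * 0.385715
= 9.3525e-13 m = 0.000935 nm
lambda' = 0.0611 + 0.000935
= 0.062035 nm

0.062035


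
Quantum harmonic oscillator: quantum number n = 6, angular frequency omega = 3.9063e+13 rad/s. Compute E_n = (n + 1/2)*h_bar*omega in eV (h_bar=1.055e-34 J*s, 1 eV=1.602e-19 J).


E = (n + 1/2) * h_bar * omega
= (6 + 0.5) * 1.055e-34 * 3.9063e+13
= 6.5 * 4.1211e-21
= 2.6787e-20 J
= 0.1672 eV

0.1672


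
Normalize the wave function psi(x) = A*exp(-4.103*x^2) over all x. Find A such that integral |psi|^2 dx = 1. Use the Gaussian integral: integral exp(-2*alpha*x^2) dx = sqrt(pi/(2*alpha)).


integral |psi|^2 dx = A^2 * sqrt(pi/(2*alpha)) = 1
A^2 = sqrt(2*alpha/pi)
= sqrt(2 * 4.103 / pi)
= 1.616184
A = sqrt(1.616184)
= 1.2713

1.2713


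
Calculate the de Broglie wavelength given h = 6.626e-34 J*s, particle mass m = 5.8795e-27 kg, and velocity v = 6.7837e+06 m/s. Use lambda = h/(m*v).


lambda = h / (m * v)
= 6.626e-34 / (5.8795e-27 * 6.7837e+06)
= 6.626e-34 / 3.9885e-20
= 1.6613e-14 m

1.6613e-14


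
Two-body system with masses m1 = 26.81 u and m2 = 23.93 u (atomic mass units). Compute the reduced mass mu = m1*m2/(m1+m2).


mu = m1 * m2 / (m1 + m2)
= 26.81 * 23.93 / (26.81 + 23.93)
= 641.5633 / 50.74
= 12.6441 u

12.6441


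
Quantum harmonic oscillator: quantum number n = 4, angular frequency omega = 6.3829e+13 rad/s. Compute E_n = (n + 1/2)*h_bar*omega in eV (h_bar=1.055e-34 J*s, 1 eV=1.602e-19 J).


E = (n + 1/2) * h_bar * omega
= (4 + 0.5) * 1.055e-34 * 6.3829e+13
= 4.5 * 6.7340e-21
= 3.0303e-20 J
= 0.1892 eV

0.1892


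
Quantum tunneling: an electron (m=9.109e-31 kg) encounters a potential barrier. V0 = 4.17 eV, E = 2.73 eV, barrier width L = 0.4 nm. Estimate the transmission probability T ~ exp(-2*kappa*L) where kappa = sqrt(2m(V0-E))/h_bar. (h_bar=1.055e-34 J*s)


V0 - E = 1.44 eV = 2.3069e-19 J
kappa = sqrt(2 * m * (V0-E)) / h_bar
= sqrt(2 * 9.109e-31 * 2.3069e-19) / 1.055e-34
= 6.1448e+09 /m
2*kappa*L = 2 * 6.1448e+09 * 0.4e-9
= 4.9159
T = exp(-4.9159) = 7.329340e-03

7.329340e-03


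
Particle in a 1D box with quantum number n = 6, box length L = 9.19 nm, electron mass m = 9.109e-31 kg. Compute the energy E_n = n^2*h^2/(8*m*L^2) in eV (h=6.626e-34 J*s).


E = n^2 * h^2 / (8 * m * L^2)
= 6^2 * (6.626e-34)^2 / (8 * 9.109e-31 * (9.19e-9)^2)
= 36 * 4.3904e-67 / (8 * 9.109e-31 * 8.4456e-17)
= 2.5681e-20 J
= 0.1603 eV

0.1603


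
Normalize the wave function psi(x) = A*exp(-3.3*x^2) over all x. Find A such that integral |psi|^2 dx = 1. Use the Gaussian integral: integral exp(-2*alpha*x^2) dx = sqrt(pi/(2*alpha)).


integral |psi|^2 dx = A^2 * sqrt(pi/(2*alpha)) = 1
A^2 = sqrt(2*alpha/pi)
= sqrt(2 * 3.3 / pi)
= 1.449429
A = sqrt(1.449429)
= 1.2039

1.2039


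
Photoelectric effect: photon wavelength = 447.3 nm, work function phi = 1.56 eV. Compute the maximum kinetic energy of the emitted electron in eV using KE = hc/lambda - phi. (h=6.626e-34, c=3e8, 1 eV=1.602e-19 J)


E_photon = hc / lambda
= (6.626e-34)(3e8) / (447.3e-9)
= 4.4440e-19 J
= 2.774 eV
KE = E_photon - phi
= 2.774 - 1.56
= 1.214 eV

1.214


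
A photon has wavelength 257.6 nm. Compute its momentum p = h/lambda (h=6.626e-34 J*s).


p = h / lambda
= 6.626e-34 / (257.6e-9)
= 6.626e-34 / 2.5760e-07
= 2.5722e-27 kg*m/s

2.5722e-27


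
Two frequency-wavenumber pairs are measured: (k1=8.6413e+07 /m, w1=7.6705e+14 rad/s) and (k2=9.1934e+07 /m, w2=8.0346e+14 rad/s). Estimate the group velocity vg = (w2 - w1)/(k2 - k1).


vg = (w2 - w1) / (k2 - k1)
= (8.0346e+14 - 7.6705e+14) / (9.1934e+07 - 8.6413e+07)
= 3.6410e+13 / 5.5210e+06
= 6.5948e+06 m/s

6.5948e+06


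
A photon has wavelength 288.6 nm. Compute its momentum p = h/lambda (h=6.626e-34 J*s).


p = h / lambda
= 6.626e-34 / (288.6e-9)
= 6.626e-34 / 2.8860e-07
= 2.2959e-27 kg*m/s

2.2959e-27


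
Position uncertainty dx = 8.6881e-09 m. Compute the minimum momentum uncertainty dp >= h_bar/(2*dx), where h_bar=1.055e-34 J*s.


dp = h_bar / (2 * dx)
= 1.055e-34 / (2 * 8.6881e-09)
= 1.055e-34 / 1.7376e-08
= 6.0715e-27 kg*m/s

6.0715e-27


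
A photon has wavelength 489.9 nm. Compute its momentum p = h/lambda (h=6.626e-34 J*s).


p = h / lambda
= 6.626e-34 / (489.9e-9)
= 6.626e-34 / 4.8990e-07
= 1.3525e-27 kg*m/s

1.3525e-27
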